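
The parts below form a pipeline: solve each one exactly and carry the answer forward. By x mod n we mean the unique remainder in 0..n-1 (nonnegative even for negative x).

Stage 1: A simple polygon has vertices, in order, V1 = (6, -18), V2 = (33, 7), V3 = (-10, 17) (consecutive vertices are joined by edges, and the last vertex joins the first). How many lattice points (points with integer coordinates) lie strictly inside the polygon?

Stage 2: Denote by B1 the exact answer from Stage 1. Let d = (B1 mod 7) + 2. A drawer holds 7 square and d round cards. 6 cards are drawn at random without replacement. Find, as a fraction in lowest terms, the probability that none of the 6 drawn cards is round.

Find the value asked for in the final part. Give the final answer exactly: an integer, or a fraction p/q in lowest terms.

Stage 1: cross terms: (6*7 - 33*-18)=636, (33*17 - -10*7)=631, (-10*-18 - 6*17)=78; twice the area = |1345| = 1345; area = 1345/2; boundary points = 1 + 1 + 1 = 3; strictly interior points = area - boundary/2 + 1 = 672; answer 672
Stage 2: B1 = 672; d = 2; total draws C(9,6) = 84; favorable C(7,6) = 7; P = 1/12; answer 1/12

1/12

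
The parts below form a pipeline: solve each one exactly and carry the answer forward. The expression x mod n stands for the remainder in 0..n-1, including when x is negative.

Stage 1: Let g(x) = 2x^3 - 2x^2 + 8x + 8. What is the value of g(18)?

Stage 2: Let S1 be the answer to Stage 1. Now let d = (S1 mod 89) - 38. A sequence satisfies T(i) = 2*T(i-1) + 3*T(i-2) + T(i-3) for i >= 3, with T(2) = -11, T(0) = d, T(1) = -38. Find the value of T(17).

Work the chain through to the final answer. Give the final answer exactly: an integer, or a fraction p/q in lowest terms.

Stage 1: 2*(18)^3 - 2*(18)^2 + 8*(18)^1 + 8 = (11664) + (-648) + (144) + (8) = 11168; answer 11168
Stage 2: S1 = 11168; d = 5; T(3) = 2*(-11) + 3*(-38) + 1*(5) = -131; iterating: T(3)=-131, T(4)=-333, T(5)=-1070, T(6)=-3270, T(7)=-10083, T(8)=-31046, T(9)=-95611, T(10)=-294443, T(11)=-906765, T(12)=-2792470, T(13)=-8599678, T(14)=-26483531, T(15)=-81558566, T(16)=-251167403, T(17)=-773494035; answer -773494035

-773494035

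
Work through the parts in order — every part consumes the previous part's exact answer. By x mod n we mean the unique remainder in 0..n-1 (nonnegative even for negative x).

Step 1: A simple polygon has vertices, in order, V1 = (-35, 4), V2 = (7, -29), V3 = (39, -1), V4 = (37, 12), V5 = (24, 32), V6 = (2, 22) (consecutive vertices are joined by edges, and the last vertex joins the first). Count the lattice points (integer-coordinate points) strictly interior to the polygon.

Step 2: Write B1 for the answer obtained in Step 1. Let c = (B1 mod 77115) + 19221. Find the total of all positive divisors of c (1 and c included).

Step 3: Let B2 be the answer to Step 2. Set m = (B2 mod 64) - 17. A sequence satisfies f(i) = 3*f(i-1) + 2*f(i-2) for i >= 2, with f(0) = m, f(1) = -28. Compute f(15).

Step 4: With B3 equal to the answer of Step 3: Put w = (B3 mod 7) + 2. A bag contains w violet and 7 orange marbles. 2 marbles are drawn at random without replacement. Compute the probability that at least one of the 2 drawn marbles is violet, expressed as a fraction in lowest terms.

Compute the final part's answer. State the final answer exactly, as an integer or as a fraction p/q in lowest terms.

19/26

Step 1: cross terms: (-35*-29 - 7*4)=987, (7*-1 - 39*-29)=1124, (39*12 - 37*-1)=505, (37*32 - 24*12)=896, (24*22 - 2*32)=464, (2*4 - -35*22)=778; twice the area = |4754| = 4754; area = 2377; boundary points = 3 + 4 + 1 + 1 + 2 + 1 = 12; strictly interior points = area - boundary/2 + 1 = 2372; answer 2372
Step 2: B1 = 2372; c = 21593; 21593 = 11 * 13 * 151; sigma = (1 + 11) * (1 + 13) * (1 + 151) = 12 * 14 * 152 = 25536; answer 25536
Step 3: B2 = 25536; m = -17; f(2) = 3*(-28) + 2*(-17) = -118; iterating: f(2)=-118, f(3)=-410, f(4)=-1466, f(5)=-5218, f(6)=-18586, f(7)=-66194, f(8)=-235754, f(9)=-839650, f(10)=-2990458, f(11)=-10650674, f(12)=-37932938, f(13)=-135100162, f(14)=-481166362, f(15)=-1713699410; answer -1713699410
Step 4: B3 = -1713699410; w = 6; total draws C(13,2) = 78; complement C(7,2) = 21; favorable 78 - 21 = 57; P = 19/26; answer 19/26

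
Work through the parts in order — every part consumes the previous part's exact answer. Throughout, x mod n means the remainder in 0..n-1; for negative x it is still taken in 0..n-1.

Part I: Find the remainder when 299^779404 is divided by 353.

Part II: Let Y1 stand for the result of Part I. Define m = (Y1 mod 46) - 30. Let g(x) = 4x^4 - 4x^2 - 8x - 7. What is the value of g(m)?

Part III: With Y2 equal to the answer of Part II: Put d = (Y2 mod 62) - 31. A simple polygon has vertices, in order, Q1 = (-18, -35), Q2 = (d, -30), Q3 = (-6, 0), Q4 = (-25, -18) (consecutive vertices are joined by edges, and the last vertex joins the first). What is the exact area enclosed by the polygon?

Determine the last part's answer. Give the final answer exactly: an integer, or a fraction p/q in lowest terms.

1929/2

Part I: squarings mod 353: 299^1=299, 299^2=92, 299^4=345, 299^8=64, 299^16=213, 299^32=185, 299^64=337, 299^128=256, 299^256=231, 299^512=58, 299^1024=187, 299^2048=22, 299^4096=131, 299^8192=217, 299^16384=140, 299^32768=185, 299^65536=337, 299^131072=256, 299^262144=231, 299^524288=58; 299^779404 = 299^4 * 299^8 * 299^128 * 299^1024 * 299^8192 * 299^16384 * 299^32768 * 299^65536 * 299^131072 * 299^524288 = 73 (mod 353); answer 73
Part II: Y1 = 73; m = -3; 4*(-3)^4 - 4*(-3)^2 - 8*(-3)^1 - 7 = (324) + (-36) + (24) + (-7) = 305; answer 305
Part III: Y2 = 305; d = 26; cross terms: (-18*-30 - 26*-35)=1450, (26*0 - -6*-30)=-180, (-6*-18 - -25*0)=108, (-25*-35 - -18*-18)=551; twice the area = |1929| = 1929; area = 1929/2; answer 1929/2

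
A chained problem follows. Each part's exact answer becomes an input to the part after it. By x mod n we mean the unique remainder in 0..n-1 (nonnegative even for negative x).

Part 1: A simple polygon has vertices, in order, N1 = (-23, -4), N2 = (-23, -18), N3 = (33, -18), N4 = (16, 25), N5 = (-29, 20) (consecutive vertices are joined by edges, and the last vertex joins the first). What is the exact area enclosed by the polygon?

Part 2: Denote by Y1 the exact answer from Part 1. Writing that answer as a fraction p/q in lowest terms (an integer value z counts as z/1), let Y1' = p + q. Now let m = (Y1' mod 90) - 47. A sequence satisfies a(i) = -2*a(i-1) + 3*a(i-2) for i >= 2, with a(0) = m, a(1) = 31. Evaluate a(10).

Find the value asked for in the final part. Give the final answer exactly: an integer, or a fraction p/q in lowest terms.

-369044

Part 1: cross terms: (-23*-18 - -23*-4)=322, (-23*-18 - 33*-18)=1008, (33*25 - 16*-18)=1113, (16*20 - -29*25)=1045, (-29*-4 - -23*20)=576; twice the area = |4064| = 4064; area = 2032; answer 2032
Part 2: Y1 = 2032; threaded value p + q = 2033; m = 6; a(2) = -2*(31) + 3*(6) = -44; iterating: a(2)=-44, a(3)=181, a(4)=-494, a(5)=1531, a(6)=-4544, a(7)=13681, a(8)=-40994, a(9)=123031, a(10)=-369044; answer -369044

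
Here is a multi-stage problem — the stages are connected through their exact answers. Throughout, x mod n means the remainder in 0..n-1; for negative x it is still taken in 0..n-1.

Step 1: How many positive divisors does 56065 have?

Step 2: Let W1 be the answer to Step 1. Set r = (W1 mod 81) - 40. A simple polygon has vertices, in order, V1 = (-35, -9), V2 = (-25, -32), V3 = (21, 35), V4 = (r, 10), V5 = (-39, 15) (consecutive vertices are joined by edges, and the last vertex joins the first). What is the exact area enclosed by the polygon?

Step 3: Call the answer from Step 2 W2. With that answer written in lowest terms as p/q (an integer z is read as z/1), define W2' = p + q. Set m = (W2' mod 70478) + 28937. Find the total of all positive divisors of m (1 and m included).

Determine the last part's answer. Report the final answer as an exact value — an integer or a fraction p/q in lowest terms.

Step 1: 56065 = 5 * 11213; number of divisors = (1+1) * (1+1) = 4; answer 4
Step 2: W1 = 4; r = -36; cross terms: (-35*-32 - -25*-9)=895, (-25*35 - 21*-32)=-203, (21*10 - -36*35)=1470, (-36*15 - -39*10)=-150, (-39*-9 - -35*15)=876; twice the area = |2888| = 2888; area = 1444; answer 1444
Step 3: W2 = 1444; threaded value p + q = 1445; m = 30382; 30382 = 2 * 11 * 1381; sigma = (1 + 2) * (1 + 11) * (1 + 1381) = 3 * 12 * 1382 = 49752; answer 49752

49752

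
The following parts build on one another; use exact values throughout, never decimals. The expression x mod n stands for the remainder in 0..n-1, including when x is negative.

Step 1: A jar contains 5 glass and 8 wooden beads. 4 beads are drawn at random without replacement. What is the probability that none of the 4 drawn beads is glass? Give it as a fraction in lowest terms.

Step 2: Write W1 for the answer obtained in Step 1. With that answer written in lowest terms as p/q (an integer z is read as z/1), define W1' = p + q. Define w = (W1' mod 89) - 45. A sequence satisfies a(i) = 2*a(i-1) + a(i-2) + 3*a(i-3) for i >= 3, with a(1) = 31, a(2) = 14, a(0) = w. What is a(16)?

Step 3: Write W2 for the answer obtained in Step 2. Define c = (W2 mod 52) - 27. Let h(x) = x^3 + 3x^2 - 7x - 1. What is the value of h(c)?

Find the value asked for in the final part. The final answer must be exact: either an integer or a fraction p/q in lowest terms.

Step 1: total draws C(13,4) = 715; favorable C(8,4) = 70; P = 14/143; answer 14/143
Step 2: W1 = 14/143; threaded value p + q = 157; w = 23; a(3) = 2*(14) + 1*(31) + 3*(23) = 128; iterating: a(3)=128, a(4)=363, a(5)=896, a(6)=2539, a(7)=7063, a(8)=19353, a(9)=53386, a(10)=147314, a(11)=406073, a(12)=1119618, a(13)=3087251, a(14)=8512339, a(15)=23470783, a(16)=64715658; answer 64715658
Step 3: W2 = 64715658; c = 19; 1*(19)^3 + 3*(19)^2 - 7*(19)^1 - 1 = (6859) + (1083) + (-133) + (-1) = 7808; answer 7808

7808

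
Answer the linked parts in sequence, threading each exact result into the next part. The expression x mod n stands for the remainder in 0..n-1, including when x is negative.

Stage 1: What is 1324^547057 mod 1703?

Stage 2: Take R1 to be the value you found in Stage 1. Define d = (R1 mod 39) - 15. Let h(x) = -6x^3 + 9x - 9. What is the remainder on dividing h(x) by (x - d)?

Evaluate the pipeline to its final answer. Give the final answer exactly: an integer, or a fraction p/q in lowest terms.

-4302

Stage 1: squarings mod 1703: 1324^1=1324, 1324^2=589, 1324^4=1212, 1324^8=958, 1324^16=1550, 1324^32=1270, 1324^64=159, 1324^128=1439, 1324^256=1576, 1324^512=802, 1324^1024=1173, 1324^2048=1608, 1324^4096=510, 1324^8192=1244, 1324^16384=1212, 1324^32768=958, 1324^65536=1550, 1324^131072=1270, 1324^262144=159, 1324^524288=1439; 1324^547057 = 1324^1 * 1324^16 * 1324^32 * 1324^64 * 1324^128 * 1324^2048 * 1324^4096 * 1324^16384 * 1324^524288 = 609 (mod 1703); answer 609
Stage 2: R1 = 609; d = 9; remainder = value at the root: -6*(9)^3 + 9*(9)^1 - 9 = (-4374) + (81) + (-9) = -4302; answer -4302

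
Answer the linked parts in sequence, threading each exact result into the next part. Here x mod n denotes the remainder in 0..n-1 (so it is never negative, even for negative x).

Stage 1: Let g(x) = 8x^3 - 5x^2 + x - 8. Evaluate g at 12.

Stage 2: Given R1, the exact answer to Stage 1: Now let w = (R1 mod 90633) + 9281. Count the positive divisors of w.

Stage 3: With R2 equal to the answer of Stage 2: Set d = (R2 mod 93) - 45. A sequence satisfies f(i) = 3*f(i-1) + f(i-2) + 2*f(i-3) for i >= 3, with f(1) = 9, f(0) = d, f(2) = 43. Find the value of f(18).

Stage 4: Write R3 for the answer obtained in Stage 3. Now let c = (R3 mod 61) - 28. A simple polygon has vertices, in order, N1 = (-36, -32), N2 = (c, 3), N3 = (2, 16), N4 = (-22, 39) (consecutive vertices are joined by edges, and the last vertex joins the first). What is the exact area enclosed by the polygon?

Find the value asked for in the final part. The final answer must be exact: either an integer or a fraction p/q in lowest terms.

Stage 1: 8*(12)^3 - 5*(12)^2 + 1*(12)^1 - 8 = (13824) + (-720) + (12) + (-8) = 13108; answer 13108
Stage 2: R1 = 13108; w = 22389; 22389 = 3 * 17 * 439; number of divisors = (1+1) * (1+1) * (1+1) = 8; answer 8
Stage 3: R2 = 8; d = -37; f(3) = 3*(43) + 1*(9) + 2*(-37) = 64; iterating: f(3)=64, f(4)=253, f(5)=909, f(6)=3108, f(7)=10739, f(8)=37143, f(9)=128384, f(10)=443773, f(11)=1533989, f(12)=5302508, f(13)=18329059, f(14)=63357663, f(15)=219007064, f(16)=757036973, f(17)=2616833309, f(18)=9045551028; answer 9045551028
Stage 4: R3 = 9045551028; c = 19; cross terms: (-36*3 - 19*-32)=500, (19*16 - 2*3)=298, (2*39 - -22*16)=430, (-22*-32 - -36*39)=2108; twice the area = |3336| = 3336; area = 1668; answer 1668

1668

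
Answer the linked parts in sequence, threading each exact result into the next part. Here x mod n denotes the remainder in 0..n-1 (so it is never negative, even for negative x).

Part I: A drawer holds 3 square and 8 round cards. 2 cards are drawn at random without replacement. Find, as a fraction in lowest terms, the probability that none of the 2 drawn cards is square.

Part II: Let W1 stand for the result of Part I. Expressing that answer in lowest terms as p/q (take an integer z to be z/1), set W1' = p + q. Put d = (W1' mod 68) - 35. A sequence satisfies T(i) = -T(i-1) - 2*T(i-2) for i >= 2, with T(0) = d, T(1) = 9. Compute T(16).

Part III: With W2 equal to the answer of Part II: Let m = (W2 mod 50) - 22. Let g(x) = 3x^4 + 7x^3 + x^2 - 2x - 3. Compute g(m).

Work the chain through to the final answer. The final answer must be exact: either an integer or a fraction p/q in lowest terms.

343346

Part I: total draws C(11,2) = 55; favorable C(8,2) = 28; P = 28/55; answer 28/55
Part II: W1 = 28/55; threaded value p + q = 83; d = -20; T(2) = -1*(9) - 2*(-20) = 31; iterating: T(2)=31, T(3)=-49, T(4)=-13, T(5)=111, T(6)=-85, T(7)=-137, T(8)=307, T(9)=-33, T(10)=-581, T(11)=647, T(12)=515, T(13)=-1809, T(14)=779, T(15)=2839, T(16)=-4397; answer -4397
Part III: W2 = -4397; m = -19; 3*(-19)^4 + 7*(-19)^3 + 1*(-19)^2 - 2*(-19)^1 - 3 = (390963) + (-48013) + (361) + (38) + (-3) = 343346; answer 343346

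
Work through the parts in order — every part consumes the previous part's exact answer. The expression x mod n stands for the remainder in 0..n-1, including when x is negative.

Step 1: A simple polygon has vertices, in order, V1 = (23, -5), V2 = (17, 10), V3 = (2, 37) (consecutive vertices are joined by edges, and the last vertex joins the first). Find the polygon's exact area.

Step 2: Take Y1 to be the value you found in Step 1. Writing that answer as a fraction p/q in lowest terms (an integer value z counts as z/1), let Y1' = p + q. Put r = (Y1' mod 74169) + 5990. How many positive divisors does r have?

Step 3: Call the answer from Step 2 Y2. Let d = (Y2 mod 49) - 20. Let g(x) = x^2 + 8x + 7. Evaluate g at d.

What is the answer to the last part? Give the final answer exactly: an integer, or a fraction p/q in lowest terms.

55

Step 1: cross terms: (23*10 - 17*-5)=315, (17*37 - 2*10)=609, (2*-5 - 23*37)=-861; twice the area = |63| = 63; area = 63/2; answer 63/2
Step 2: Y1 = 63/2; threaded value p + q = 65; r = 6055; 6055 = 5 * 7 * 173; number of divisors = (1+1) * (1+1) * (1+1) = 8; answer 8
Step 3: Y2 = 8; d = -12; 1*(-12)^2 + 8*(-12)^1 + 7 = (144) + (-96) + (7) = 55; answer 55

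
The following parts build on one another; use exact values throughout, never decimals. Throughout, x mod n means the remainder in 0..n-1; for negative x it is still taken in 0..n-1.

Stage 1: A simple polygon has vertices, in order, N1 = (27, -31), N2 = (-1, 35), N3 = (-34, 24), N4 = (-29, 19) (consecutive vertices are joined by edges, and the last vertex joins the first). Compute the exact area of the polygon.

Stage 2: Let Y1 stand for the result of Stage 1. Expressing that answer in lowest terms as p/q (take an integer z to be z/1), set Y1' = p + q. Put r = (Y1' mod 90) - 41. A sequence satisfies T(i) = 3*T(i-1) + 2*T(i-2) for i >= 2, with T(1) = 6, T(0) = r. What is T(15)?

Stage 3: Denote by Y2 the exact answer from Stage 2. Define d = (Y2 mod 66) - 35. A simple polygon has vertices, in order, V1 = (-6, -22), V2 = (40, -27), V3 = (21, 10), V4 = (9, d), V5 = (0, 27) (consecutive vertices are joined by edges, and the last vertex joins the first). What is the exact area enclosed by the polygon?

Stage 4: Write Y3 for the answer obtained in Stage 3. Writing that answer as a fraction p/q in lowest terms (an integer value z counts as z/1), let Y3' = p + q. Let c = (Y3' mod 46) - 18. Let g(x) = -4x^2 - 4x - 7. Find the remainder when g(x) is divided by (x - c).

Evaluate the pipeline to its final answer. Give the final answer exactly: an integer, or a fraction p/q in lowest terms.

-1527

Stage 1: cross terms: (27*35 - -1*-31)=914, (-1*24 - -34*35)=1166, (-34*19 - -29*24)=50, (-29*-31 - 27*19)=386; twice the area = |2516| = 2516; area = 1258; answer 1258
Stage 2: Y1 = 1258; threaded value p + q = 1259; r = 48; T(2) = 3*(6) + 2*(48) = 114; iterating: T(2)=114, T(3)=354, T(4)=1290, T(5)=4578, T(6)=16314, T(7)=58098, T(8)=206922, T(9)=736962, T(10)=2624730, T(11)=9348114, T(12)=33293802, T(13)=118577634, T(14)=422320506, T(15)=1504116786; answer 1504116786
Stage 3: Y2 = 1504116786; d = -17; cross terms: (-6*-27 - 40*-22)=1042, (40*10 - 21*-27)=967, (21*-17 - 9*10)=-447, (9*27 - 0*-17)=243, (0*-22 - -6*27)=162; twice the area = |1967| = 1967; area = 1967/2; answer 1967/2
Stage 4: Y3 = 1967/2; threaded value p + q = 1969; c = 19; remainder = value at the root: -4*(19)^2 - 4*(19)^1 - 7 = (-1444) + (-76) + (-7) = -1527; answer -1527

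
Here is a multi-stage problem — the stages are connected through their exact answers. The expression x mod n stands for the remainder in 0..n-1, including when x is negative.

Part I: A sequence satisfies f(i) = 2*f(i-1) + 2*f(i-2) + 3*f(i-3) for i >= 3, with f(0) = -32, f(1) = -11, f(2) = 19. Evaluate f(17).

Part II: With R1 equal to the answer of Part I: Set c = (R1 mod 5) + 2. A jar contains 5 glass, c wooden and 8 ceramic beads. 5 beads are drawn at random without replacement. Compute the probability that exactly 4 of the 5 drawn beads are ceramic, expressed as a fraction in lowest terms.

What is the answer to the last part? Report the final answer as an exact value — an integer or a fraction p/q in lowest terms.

45/442

Part I: f(3) = 2*(19) + 2*(-11) + 3*(-32) = -80; iterating: f(3)=-80, f(4)=-155, f(5)=-413, f(6)=-1376, f(7)=-4043, f(8)=-12077, f(9)=-36368, f(10)=-109019, f(11)=-327005, f(12)=-981152, f(13)=-2943371, f(14)=-8830061, f(15)=-26490320, f(16)=-79470875, f(17)=-238412573; answer -238412573
Part II: R1 = -238412573; c = 4; total draws C(17,5) = 6188; favorable C(8,4)*C(9,1) = 630; P = 45/442; answer 45/442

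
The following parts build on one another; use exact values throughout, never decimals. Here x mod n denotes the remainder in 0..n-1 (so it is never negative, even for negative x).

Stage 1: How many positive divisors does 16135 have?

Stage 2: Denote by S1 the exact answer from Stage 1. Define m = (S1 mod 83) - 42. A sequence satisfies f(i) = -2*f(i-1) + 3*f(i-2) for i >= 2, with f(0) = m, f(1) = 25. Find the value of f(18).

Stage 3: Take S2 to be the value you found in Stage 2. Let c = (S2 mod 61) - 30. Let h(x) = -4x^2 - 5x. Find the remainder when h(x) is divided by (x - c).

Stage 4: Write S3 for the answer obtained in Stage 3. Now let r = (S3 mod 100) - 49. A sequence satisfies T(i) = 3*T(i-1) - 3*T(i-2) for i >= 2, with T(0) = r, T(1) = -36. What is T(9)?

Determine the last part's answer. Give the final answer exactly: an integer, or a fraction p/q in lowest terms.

972

Stage 1: 16135 = 5 * 7 * 461; number of divisors = (1+1) * (1+1) * (1+1) = 8; answer 8
Stage 2: S1 = 8; m = -34; f(2) = -2*(25) + 3*(-34) = -152; iterating: f(2)=-152, f(3)=379, f(4)=-1214, f(5)=3565, f(6)=-10772, f(7)=32239, f(8)=-96794, f(9)=290305, f(10)=-870992, f(11)=2612899, f(12)=-7838774, f(13)=23516245, f(14)=-70548812, f(15)=211646359, f(16)=-634939154, f(17)=1904817385, f(18)=-5714452232; answer -5714452232
Stage 3: S2 = -5714452232; c = -17; remainder = value at the root: -4*(-17)^2 - 5*(-17)^1 = (-1156) + (85) = -1071; answer -1071
Stage 4: S3 = -1071; r = -20; T(2) = 3*(-36) - 3*(-20) = -48; iterating: T(2)=-48, T(3)=-36, T(4)=36, T(5)=216, T(6)=540, T(7)=972, T(8)=1296, T(9)=972; answer 972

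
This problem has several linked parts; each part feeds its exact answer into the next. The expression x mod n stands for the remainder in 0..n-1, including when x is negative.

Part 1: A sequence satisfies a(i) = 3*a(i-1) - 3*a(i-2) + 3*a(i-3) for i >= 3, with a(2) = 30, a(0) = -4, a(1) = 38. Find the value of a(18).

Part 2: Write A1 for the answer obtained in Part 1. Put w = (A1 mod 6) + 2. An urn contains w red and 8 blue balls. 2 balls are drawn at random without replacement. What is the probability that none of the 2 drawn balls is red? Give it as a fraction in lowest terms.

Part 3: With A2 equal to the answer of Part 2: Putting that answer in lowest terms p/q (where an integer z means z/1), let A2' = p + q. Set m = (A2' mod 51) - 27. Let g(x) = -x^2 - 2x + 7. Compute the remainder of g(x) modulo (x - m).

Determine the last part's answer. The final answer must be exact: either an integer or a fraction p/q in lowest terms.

Part 1: a(3) = 3*(30) - 3*(38) + 3*(-4) = -36; iterating: a(3)=-36, a(4)=-84, a(5)=-54, a(6)=-18, a(7)=-144, a(8)=-540, a(9)=-1242, a(10)=-2538, a(11)=-5508, a(12)=-12636, a(13)=-28998, a(14)=-65610, a(15)=-147744, a(16)=-333396, a(17)=-753786, a(18)=-1704402; answer -1704402
Part 2: A1 = -1704402; w = 2; total draws C(10,2) = 45; favorable C(8,2) = 28; P = 28/45; answer 28/45
Part 3: A2 = 28/45; threaded value p + q = 73; m = -5; remainder = value at the root: -1*(-5)^2 - 2*(-5)^1 + 7 = (-25) + (10) + (7) = -8; answer -8

-8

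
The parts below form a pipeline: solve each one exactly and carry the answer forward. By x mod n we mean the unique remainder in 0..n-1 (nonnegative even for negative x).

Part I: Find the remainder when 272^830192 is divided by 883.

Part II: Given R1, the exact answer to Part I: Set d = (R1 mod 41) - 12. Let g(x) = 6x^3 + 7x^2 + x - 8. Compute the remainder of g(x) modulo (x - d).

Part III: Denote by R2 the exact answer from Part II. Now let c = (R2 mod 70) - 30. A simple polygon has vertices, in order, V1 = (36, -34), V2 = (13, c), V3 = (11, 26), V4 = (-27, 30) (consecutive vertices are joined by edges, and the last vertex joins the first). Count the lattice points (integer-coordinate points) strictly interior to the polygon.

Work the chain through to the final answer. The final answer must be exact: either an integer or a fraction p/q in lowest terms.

Part I: squarings mod 883: 272^1=272, 272^2=695, 272^4=24, 272^8=576, 272^16=651, 272^32=844, 272^64=638, 272^128=864, 272^256=361, 272^512=520, 272^1024=202, 272^2048=186, 272^4096=159, 272^8192=557, 272^16384=316, 272^32768=77, 272^65536=631, 272^131072=811, 272^262144=769, 272^524288=634; 272^830192 = 272^16 * 272^32 * 272^64 * 272^128 * 272^512 * 272^2048 * 272^8192 * 272^32768 * 272^262144 * 272^524288 = 196 (mod 883); answer 196
Part II: R1 = 196; d = 20; remainder = value at the root: 6*(20)^3 + 7*(20)^2 + 1*(20)^1 - 8 = (48000) + (2800) + (20) + (-8) = 50812; answer 50812
Part III: R2 = 50812; c = 32; cross terms: (36*32 - 13*-34)=1594, (13*26 - 11*32)=-14, (11*30 - -27*26)=1032, (-27*-34 - 36*30)=-162; twice the area = |2450| = 2450; area = 1225; boundary points = 1 + 2 + 2 + 1 = 6; strictly interior points = area - boundary/2 + 1 = 1223; answer 1223

1223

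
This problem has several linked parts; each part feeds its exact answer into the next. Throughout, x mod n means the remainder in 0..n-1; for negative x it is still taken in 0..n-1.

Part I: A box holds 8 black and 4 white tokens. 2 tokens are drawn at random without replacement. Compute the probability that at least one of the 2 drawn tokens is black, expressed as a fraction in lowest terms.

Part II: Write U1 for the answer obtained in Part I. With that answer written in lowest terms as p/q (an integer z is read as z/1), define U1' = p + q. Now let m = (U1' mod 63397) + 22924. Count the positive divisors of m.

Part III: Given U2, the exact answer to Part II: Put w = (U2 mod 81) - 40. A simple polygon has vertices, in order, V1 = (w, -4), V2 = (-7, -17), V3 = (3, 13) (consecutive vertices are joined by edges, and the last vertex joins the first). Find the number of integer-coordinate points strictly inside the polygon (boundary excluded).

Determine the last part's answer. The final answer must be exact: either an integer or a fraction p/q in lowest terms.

435

Part I: total draws C(12,2) = 66; complement C(4,2) = 6; favorable 66 - 6 = 60; P = 10/11; answer 10/11
Part II: U1 = 10/11; threaded value p + q = 21; m = 22945; 22945 = 5 * 13 * 353; number of divisors = (1+1) * (1+1) * (1+1) = 8; answer 8
Part III: U2 = 8; w = -32; cross terms: (-32*-17 - -7*-4)=516, (-7*13 - 3*-17)=-40, (3*-4 - -32*13)=404; twice the area = |880| = 880; area = 440; boundary points = 1 + 10 + 1 = 12; strictly interior points = area - boundary/2 + 1 = 435; answer 435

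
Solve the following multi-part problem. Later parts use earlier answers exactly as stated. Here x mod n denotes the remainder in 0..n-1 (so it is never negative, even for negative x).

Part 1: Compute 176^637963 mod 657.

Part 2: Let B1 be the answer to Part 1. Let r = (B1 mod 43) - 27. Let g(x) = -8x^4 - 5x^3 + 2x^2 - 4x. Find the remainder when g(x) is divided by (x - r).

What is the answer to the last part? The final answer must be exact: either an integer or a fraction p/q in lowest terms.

-239187

Part 1: squarings mod 657: 176^1=176, 176^2=97, 176^4=211, 176^8=502, 176^16=373, 176^32=502, 176^64=373, 176^128=502, 176^256=373, 176^512=502, 176^1024=373, 176^2048=502, 176^4096=373, 176^8192=502, 176^16384=373, 176^32768=502, 176^65536=373, 176^131072=502, 176^262144=373, 176^524288=502; 176^637963 = 176^1 * 176^2 * 176^8 * 176^1024 * 176^2048 * 176^4096 * 176^8192 * 176^32768 * 176^65536 * 176^524288 = 212 (mod 657); answer 212
Part 2: B1 = 212; r = 13; remainder = value at the root: -8*(13)^4 - 5*(13)^3 + 2*(13)^2 - 4*(13)^1 = (-228488) + (-10985) + (338) + (-52) = -239187; answer -239187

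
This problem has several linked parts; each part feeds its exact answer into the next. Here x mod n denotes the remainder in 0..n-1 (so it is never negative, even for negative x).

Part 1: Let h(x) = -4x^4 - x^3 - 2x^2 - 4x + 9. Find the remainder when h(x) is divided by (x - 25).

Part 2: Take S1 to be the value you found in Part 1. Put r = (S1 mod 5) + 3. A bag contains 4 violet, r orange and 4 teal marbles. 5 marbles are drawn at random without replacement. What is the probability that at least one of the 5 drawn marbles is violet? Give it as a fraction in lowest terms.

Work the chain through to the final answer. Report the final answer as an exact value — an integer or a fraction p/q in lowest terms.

11/13

Part 1: remainder = value at the root: -4*(25)^4 - 1*(25)^3 - 2*(25)^2 - 4*(25)^1 + 9 = (-1562500) + (-15625) + (-1250) + (-100) + (9) = -1579466; answer -1579466
Part 2: S1 = -1579466; r = 7; total draws C(15,5) = 3003; complement C(11,5) = 462; favorable 3003 - 462 = 2541; P = 11/13; answer 11/13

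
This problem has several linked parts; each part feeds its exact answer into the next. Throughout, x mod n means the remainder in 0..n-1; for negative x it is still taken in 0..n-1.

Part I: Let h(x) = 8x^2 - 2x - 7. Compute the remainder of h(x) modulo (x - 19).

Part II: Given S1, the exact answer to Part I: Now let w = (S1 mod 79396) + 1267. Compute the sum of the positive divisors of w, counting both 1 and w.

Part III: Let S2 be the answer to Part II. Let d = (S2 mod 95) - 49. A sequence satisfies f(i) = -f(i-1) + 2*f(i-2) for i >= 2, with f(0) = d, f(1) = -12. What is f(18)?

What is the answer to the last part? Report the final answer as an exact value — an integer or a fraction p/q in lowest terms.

Part I: remainder = value at the root: 8*(19)^2 - 2*(19)^1 - 7 = (2888) + (-38) + (-7) = 2843; answer 2843
Part II: S1 = 2843; w = 4110; 4110 = 2 * 3 * 5 * 137; sigma = (1 + 2) * (1 + 3) * (1 + 5) * (1 + 137) = 3 * 4 * 6 * 138 = 9936; answer 9936
Part III: S2 = 9936; d = 7; f(2) = -1*(-12) + 2*(7) = 26; iterating: f(2)=26, f(3)=-50, f(4)=102, f(5)=-202, f(6)=406, f(7)=-810, f(8)=1622, f(9)=-3242, f(10)=6486, f(11)=-12970, f(12)=25942, f(13)=-51882, f(14)=103766, f(15)=-207530, f(16)=415062, f(17)=-830122, f(18)=1660246; answer 1660246

1660246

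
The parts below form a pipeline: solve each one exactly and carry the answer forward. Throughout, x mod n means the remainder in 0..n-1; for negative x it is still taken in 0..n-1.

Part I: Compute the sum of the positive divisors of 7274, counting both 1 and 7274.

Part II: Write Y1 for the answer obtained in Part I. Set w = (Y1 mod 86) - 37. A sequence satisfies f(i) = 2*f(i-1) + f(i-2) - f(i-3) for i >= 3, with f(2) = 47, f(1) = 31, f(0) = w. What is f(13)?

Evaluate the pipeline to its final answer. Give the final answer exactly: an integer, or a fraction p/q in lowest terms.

262696

Part I: 7274 = 2 * 3637; sigma = (1 + 2) * (1 + 3637) = 3 * 3638 = 10914; answer 10914
Part II: Y1 = 10914; w = 41; f(3) = 2*(47) + 1*(31) - 1*(41) = 84; iterating: f(3)=84, f(4)=184, f(5)=405, f(6)=910, f(7)=2041, f(8)=4587, f(9)=10305, f(10)=23156, f(11)=52030, f(12)=116911, f(13)=262696; answer 262696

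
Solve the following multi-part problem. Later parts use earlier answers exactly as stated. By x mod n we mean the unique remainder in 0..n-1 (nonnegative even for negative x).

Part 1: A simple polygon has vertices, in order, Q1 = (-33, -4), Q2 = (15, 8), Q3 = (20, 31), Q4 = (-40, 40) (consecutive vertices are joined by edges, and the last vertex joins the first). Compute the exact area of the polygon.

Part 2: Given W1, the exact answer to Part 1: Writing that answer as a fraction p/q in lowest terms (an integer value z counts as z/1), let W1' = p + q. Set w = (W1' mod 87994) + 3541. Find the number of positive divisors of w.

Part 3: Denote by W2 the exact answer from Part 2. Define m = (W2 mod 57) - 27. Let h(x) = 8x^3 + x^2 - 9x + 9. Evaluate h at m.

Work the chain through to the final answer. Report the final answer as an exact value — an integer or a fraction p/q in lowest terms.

-5661

Part 1: cross terms: (-33*8 - 15*-4)=-204, (15*31 - 20*8)=305, (20*40 - -40*31)=2040, (-40*-4 - -33*40)=1480; twice the area = |3621| = 3621; area = 3621/2; answer 3621/2
Part 2: W1 = 3621/2; threaded value p + q = 3623; w = 7164; 7164 = 2^2 * 3^2 * 199; number of divisors = (2+1) * (2+1) * (1+1) = 18; answer 18
Part 3: W2 = 18; m = -9; 8*(-9)^3 + 1*(-9)^2 - 9*(-9)^1 + 9 = (-5832) + (81) + (81) + (9) = -5661; answer -5661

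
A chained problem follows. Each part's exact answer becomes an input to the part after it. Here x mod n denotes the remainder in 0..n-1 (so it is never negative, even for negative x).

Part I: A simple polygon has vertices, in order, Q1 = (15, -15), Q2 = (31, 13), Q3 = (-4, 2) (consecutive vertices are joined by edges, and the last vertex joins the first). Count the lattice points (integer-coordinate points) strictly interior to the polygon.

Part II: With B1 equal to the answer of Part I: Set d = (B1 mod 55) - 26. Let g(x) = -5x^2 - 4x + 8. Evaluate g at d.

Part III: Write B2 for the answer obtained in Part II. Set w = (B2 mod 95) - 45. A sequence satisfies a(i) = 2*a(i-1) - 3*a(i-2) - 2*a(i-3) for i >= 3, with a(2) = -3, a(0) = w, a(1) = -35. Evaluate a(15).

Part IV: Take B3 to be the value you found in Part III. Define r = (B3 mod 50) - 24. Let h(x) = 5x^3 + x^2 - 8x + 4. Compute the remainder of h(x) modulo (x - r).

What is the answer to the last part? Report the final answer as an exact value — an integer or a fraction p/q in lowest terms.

Part I: cross terms: (15*13 - 31*-15)=660, (31*2 - -4*13)=114, (-4*-15 - 15*2)=30; twice the area = |804| = 804; area = 402; boundary points = 4 + 1 + 1 = 6; strictly interior points = area - boundary/2 + 1 = 400; answer 400
Part II: B1 = 400; d = -11; -5*(-11)^2 - 4*(-11)^1 + 8 = (-605) + (44) + (8) = -553; answer -553
Part III: B2 = -553; w = -28; a(3) = 2*(-3) - 3*(-35) - 2*(-28) = 155; iterating: a(3)=155, a(4)=389, a(5)=319, a(6)=-839, a(7)=-3413, a(8)=-4947, a(9)=2023, a(10)=25713, a(11)=55251, a(12)=29317, a(13)=-158545, a(14)=-515543, a(15)=-614085; answer -614085
Part IV: B3 = -614085; r = -9; remainder = value at the root: 5*(-9)^3 + 1*(-9)^2 - 8*(-9)^1 + 4 = (-3645) + (81) + (72) + (4) = -3488; answer -3488

-3488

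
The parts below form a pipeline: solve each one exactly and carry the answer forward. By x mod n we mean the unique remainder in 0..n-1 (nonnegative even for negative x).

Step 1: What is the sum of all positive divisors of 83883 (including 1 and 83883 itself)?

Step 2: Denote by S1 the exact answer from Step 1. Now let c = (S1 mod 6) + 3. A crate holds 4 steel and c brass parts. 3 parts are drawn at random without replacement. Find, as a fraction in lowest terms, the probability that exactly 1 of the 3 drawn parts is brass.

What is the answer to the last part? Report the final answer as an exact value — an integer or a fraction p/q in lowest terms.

5/14

Step 1: 83883 = 3 * 27961; sigma = (1 + 3) * (1 + 27961) = 4 * 27962 = 111848; answer 111848
Step 2: S1 = 111848; c = 5; total draws C(9,3) = 84; favorable C(5,1)*C(4,2) = 30; P = 5/14; answer 5/14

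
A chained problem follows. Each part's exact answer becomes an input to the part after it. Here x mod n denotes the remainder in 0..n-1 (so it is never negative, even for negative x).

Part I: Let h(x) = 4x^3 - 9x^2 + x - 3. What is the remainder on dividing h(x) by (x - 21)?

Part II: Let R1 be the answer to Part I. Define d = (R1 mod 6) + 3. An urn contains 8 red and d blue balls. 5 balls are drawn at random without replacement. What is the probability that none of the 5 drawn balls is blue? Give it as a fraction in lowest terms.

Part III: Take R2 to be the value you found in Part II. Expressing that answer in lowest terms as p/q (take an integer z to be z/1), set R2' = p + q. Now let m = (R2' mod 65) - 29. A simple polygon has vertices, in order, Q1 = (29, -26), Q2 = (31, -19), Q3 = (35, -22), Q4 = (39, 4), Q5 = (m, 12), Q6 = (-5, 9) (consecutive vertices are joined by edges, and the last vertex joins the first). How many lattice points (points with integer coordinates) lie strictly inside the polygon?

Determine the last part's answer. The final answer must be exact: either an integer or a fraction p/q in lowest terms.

Part I: remainder = value at the root: 4*(21)^3 - 9*(21)^2 + 1*(21)^1 - 3 = (37044) + (-3969) + (21) + (-3) = 33093; answer 33093
Part II: R1 = 33093; d = 6; total draws C(14,5) = 2002; favorable C(8,5) = 56; P = 4/143; answer 4/143
Part III: R2 = 4/143; threaded value p + q = 147; m = -12; cross terms: (29*-19 - 31*-26)=255, (31*-22 - 35*-19)=-17, (35*4 - 39*-22)=998, (39*12 - -12*4)=516, (-12*9 - -5*12)=-48, (-5*-26 - 29*9)=-131; twice the area = |1573| = 1573; area = 1573/2; boundary points = 1 + 1 + 2 + 1 + 1 + 1 = 7; strictly interior points = area - boundary/2 + 1 = 784; answer 784

784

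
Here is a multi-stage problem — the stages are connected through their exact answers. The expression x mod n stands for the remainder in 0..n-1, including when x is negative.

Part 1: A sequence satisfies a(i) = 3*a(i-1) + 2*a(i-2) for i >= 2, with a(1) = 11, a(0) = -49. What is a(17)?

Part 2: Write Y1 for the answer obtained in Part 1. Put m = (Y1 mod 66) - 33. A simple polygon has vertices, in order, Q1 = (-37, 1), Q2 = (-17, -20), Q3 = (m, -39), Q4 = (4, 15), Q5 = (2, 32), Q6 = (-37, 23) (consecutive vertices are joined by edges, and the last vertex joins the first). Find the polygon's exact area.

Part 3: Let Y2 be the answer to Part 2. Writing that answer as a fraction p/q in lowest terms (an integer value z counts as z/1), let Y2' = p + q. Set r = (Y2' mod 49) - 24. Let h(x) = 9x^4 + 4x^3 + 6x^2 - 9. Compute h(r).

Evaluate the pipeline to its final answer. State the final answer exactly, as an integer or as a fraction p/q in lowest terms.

Part 1: a(2) = 3*(11) + 2*(-49) = -65; iterating: a(2)=-65, a(3)=-173, a(4)=-649, a(5)=-2293, a(6)=-8177, a(7)=-29117, a(8)=-103705, a(9)=-369349, a(10)=-1315457, a(11)=-4685069, a(12)=-16686121, a(13)=-59428501, a(14)=-211657745, a(15)=-753830237, a(16)=-2684806201, a(17)=-9562079077; answer -9562079077
Part 2: Y1 = -9562079077; m = 32; cross terms: (-37*-20 - -17*1)=757, (-17*-39 - 32*-20)=1303, (32*15 - 4*-39)=636, (4*32 - 2*15)=98, (2*23 - -37*32)=1230, (-37*1 - -37*23)=814; twice the area = |4838| = 4838; area = 2419; answer 2419
Part 3: Y2 = 2419; threaded value p + q = 2420; r = -5; 9*(-5)^4 + 4*(-5)^3 + 6*(-5)^2 - 9 = (5625) + (-500) + (150) + (-9) = 5266; answer 5266

5266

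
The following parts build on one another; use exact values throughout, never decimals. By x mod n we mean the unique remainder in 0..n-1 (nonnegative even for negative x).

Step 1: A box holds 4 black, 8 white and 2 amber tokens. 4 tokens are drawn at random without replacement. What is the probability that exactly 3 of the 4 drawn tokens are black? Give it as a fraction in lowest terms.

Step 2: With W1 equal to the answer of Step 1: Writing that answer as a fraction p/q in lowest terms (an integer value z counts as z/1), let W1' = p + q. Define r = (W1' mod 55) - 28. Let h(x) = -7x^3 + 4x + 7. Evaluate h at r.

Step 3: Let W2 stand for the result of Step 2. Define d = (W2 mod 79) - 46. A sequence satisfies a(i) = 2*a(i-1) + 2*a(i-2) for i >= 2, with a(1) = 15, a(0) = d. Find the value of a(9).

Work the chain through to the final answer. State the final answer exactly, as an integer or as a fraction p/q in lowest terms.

-22416

Step 1: total draws C(14,4) = 1001; favorable C(4,3)*C(10,1) = 40; P = 40/1001; answer 40/1001
Step 2: W1 = 40/1001; threaded value p + q = 1041; r = 23; -7*(23)^3 + 4*(23)^1 + 7 = (-85169) + (92) + (7) = -85070; answer -85070
Step 3: W2 = -85070; d = -33; a(2) = 2*(15) + 2*(-33) = -36; iterating: a(2)=-36, a(3)=-42, a(4)=-156, a(5)=-396, a(6)=-1104, a(7)=-3000, a(8)=-8208, a(9)=-22416; answer -22416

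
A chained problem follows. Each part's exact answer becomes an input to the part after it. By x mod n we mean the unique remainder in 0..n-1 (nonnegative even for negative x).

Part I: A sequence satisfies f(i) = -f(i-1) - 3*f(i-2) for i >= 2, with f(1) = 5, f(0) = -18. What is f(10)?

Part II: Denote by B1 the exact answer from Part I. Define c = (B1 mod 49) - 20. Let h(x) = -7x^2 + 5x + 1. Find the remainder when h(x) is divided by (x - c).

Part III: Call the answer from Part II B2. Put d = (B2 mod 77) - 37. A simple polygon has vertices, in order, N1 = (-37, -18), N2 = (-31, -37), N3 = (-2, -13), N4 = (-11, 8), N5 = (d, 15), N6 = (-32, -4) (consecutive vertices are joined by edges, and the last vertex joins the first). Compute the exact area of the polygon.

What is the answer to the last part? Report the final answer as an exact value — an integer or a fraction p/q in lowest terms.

922

Part I: f(2) = -1*(5) - 3*(-18) = 49; iterating: f(2)=49, f(3)=-64, f(4)=-83, f(5)=275, f(6)=-26, f(7)=-799, f(8)=877, f(9)=1520, f(10)=-4151; answer -4151
Part II: B1 = -4151; c = -6; remainder = value at the root: -7*(-6)^2 + 5*(-6)^1 + 1 = (-252) + (-30) + (1) = -281; answer -281
Part III: B2 = -281; d = -10; cross terms: (-37*-37 - -31*-18)=811, (-31*-13 - -2*-37)=329, (-2*8 - -11*-13)=-159, (-11*15 - -10*8)=-85, (-10*-4 - -32*15)=520, (-32*-18 - -37*-4)=428; twice the area = |1844| = 1844; area = 922; answer 922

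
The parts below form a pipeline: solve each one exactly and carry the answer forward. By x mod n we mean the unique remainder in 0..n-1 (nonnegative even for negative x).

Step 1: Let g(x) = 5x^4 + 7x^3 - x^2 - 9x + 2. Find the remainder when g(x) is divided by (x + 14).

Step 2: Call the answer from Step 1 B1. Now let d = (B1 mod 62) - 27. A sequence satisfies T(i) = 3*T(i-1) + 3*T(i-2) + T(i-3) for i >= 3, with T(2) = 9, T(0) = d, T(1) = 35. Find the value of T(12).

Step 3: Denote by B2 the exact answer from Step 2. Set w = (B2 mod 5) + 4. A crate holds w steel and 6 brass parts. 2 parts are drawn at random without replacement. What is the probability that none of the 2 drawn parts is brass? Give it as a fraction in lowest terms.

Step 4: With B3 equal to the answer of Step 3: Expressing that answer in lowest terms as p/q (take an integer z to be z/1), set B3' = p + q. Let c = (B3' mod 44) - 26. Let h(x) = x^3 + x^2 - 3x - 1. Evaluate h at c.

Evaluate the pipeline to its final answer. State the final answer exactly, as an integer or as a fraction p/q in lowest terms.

-2

Step 1: remainder = value at the root: 5*(-14)^4 + 7*(-14)^3 - 1*(-14)^2 - 9*(-14)^1 + 2 = (192080) + (-19208) + (-196) + (126) + (2) = 172804; answer 172804
Step 2: B1 = 172804; d = -17; T(3) = 3*(9) + 3*(35) + 1*(-17) = 115; iterating: T(3)=115, T(4)=407, T(5)=1575, T(6)=6061, T(7)=23315, T(8)=89703, T(9)=345115, T(10)=1327769, T(11)=5108355, T(12)=19653487; answer 19653487
Step 3: B2 = 19653487; w = 6; total draws C(12,2) = 66; favorable C(6,2) = 15; P = 5/22; answer 5/22
Step 4: B3 = 5/22; threaded value p + q = 27; c = 1; 1*(1)^3 + 1*(1)^2 - 3*(1)^1 - 1 = (1) + (1) + (-3) + (-1) = -2; answer -2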